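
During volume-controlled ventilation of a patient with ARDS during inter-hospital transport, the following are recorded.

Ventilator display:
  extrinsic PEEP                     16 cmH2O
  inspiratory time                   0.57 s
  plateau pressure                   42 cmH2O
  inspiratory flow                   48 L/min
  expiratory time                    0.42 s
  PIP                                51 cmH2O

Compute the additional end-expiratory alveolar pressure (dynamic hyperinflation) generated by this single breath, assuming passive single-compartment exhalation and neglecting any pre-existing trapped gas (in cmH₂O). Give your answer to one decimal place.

3.1

Flow: 48 L/min ÷ 60 = 0.8 L/s.
Vt = flow × Ti = 0.8 L/s × 0.57 s × 1000 mL/L = 456.0 mL.
R = (PIP − Pplat)/V̇ = (51 − 42) / 0.8 = 9.0/0.8 = 11.25 cmH2O·s/L.
C = Vt/(Pplat − PEEP) = 456.0 / (42 − 16) = 456.0/26.0 = 17.538 mL/cmH2O.
τ = R × C = 11.25 × 0.01754 L/cmH2O = 0.1973 s.
Fraction remaining = e^(−Te/τ) = e^(−0.42/0.1973) = 0.119; trapped volume = 456.0 × 0.119 = 54.264 mL.
Additional alveolar pressure from trapping ≈ V_trapped / C = 54.264 / 17.538 = 3.094 cmH2O.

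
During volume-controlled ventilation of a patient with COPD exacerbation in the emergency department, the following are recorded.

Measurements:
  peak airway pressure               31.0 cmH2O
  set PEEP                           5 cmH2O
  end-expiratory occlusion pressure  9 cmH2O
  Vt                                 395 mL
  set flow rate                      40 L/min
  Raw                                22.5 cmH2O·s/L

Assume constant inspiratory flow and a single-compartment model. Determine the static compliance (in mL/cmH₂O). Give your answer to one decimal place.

56.4

Flow: 40 L/min ÷ 60 = 0.6667 L/s.
Total PEEP = 9 cmH2O (set 5 + intrinsic 4); this is the baseline alveolar pressure.
Equation of motion (constant flow): PIP = Vt/C + R·V̇ + PEEP.
Vt/C = PIP − R·V̇ − PEEP = 31.0 − 22.5×0.6667 − 9 = 31.0 − 15.001 − 9 = 6.999 cmH2O.
C = Vt / 6.999 = 395 / 6.999 = 56.437 mL/cmH2O.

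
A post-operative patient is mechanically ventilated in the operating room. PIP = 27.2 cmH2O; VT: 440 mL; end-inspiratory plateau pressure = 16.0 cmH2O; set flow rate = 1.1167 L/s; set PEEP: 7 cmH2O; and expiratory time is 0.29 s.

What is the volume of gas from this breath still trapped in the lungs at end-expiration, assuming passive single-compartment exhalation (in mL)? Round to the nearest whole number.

R = (PIP − Pplat)/V̇ = (27.2 − 16.0) / 1.1167 = 11.2/1.1167 = 10.03 cmH2O·s/L.
C = Vt/(Pplat − PEEP) = 440.0 / (16.0 − 7) = 440.0/9.0 = 48.889 mL/cmH2O.
τ = R × C = 10.03 × 0.04889 L/cmH2O = 0.4904 s.
Fraction remaining = e^(−Te/τ) = e^(−0.29/0.4904) = 0.5536.
Trapped volume = 440.0 × 0.5536 = 243.58 mL.

244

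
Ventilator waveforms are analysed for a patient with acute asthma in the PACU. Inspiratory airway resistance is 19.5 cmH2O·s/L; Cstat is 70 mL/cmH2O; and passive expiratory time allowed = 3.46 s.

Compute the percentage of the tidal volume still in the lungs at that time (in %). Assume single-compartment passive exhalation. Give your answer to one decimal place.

τ = R × C = 19.5 × 70 mL/cmH2O = 19.5 × 0.070 L/cmH2O = 1.365 s.
Passive exhalation: V(t)/V₀ = e^(−t/τ) = e^(−3.46/1.365) = 0.07928.
Fraction remaining = 0.07928 → 7.928%.

7.9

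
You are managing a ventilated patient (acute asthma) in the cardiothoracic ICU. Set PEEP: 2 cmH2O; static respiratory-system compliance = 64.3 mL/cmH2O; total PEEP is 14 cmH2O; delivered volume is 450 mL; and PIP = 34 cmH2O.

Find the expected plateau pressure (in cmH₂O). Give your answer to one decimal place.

21.0

End-expiratory occlusion gives total PEEP = 14 cmH2O (intrinsic PEEP = 14 − 2 = 12). Use total PEEP for the elastic gradient.
Pplat = PEEPtotal + Vt / Cstat = 14 + 450 / 64.3 = 14 + 6.998 = 20.998 cmH2O.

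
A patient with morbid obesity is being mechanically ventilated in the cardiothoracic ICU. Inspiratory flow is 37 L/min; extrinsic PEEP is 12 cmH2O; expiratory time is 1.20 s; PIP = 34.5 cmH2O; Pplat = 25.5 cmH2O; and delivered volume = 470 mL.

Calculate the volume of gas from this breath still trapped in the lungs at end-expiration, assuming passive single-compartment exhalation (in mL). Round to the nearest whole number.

44

Flow: 37 L/min ÷ 60 = 0.6167 L/s.
R = (PIP − Pplat)/V̇ = (34.5 − 25.5) / 0.6167 = 9.0/0.6167 = 14.594 cmH2O·s/L.
C = Vt/(Pplat − PEEP) = 470.0 / (25.5 − 12) = 470.0/13.5 = 34.815 mL/cmH2O.
τ = R × C = 14.594 × 0.03482 L/cmH2O = 0.5082 s.
Fraction remaining = e^(−Te/τ) = e^(−1.20/0.5082) = 0.0943.
Trapped volume = 470.0 × 0.0943 = 44.321 mL.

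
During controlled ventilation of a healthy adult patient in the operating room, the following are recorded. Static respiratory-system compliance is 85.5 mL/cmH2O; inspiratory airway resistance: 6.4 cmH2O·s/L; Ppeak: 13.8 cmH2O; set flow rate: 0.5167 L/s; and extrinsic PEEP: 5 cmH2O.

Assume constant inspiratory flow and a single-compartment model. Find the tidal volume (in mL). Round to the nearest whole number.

Equation of motion (constant flow): PIP = Vt/C + R·V̇ + PEEP.
Vt/C = PIP − R·V̇ − PEEP = 13.8 − 3.307 − 5 = 5.493 cmH2O.
Vt = C × 5.493 = 85.5 × 5.493 = 469.65 mL.

470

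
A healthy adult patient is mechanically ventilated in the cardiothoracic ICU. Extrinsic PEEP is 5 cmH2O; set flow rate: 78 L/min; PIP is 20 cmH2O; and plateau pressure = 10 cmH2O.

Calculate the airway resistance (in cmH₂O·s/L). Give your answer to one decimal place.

7.7

Flow: 78 L/min ÷ 60 = 1.3 L/s.
Raw = (PIP − Pplat) / flow = (20 − 10) / 1.3 = 10.0 / 1.3 = 7.692 cmH2O·s/L.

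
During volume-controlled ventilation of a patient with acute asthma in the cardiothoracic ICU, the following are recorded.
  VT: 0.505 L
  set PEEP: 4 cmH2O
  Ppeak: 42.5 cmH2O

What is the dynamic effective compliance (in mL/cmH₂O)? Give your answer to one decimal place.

Dynamic compliance = Vt / (PIP − PEEP) = 505 / (42.5 − 4) = 505 / 38.5 = 13.117 mL/cmH2O.

13.1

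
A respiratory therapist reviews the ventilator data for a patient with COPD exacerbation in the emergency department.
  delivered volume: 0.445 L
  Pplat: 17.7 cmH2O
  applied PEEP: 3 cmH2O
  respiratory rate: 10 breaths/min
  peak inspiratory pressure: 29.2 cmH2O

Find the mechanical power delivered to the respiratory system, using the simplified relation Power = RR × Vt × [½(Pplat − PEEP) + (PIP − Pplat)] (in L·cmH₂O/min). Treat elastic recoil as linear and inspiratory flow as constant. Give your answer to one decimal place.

83.9

Per-breath work = Vt × [½(Pplat−PEEP) + (PIP−Pplat)] = 0.445 × [0.5×14.7 + 11.5] = 0.445 × 18.85 = 8.388 L·cmH2O.
Power = 10 × 8.388 = 83.88 L·cmH2O/min.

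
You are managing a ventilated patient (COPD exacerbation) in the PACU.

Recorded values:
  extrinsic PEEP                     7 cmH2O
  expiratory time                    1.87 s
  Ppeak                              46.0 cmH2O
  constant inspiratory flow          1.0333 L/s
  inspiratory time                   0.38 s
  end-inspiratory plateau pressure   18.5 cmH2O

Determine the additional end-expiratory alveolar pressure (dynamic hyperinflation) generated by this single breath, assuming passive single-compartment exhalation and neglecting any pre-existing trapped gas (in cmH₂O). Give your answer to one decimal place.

1.5

Vt = flow × Ti = 1.0333 L/s × 0.38 s × 1000 mL/L = 392.65 mL.
R = (PIP − Pplat)/V̇ = (46.0 − 18.5) / 1.0333 = 27.5/1.0333 = 26.614 cmH2O·s/L.
C = Vt/(Pplat − PEEP) = 392.65 / (18.5 − 7) = 392.65/11.5 = 34.143 mL/cmH2O.
τ = R × C = 26.614 × 0.03414 L/cmH2O = 0.9086 s.
Fraction remaining = e^(−Te/τ) = e^(−1.87/0.9086) = 0.1277; trapped volume = 392.65 × 0.1277 = 50.141 mL.
Additional alveolar pressure from trapping ≈ V_trapped / C = 50.141 / 34.143 = 1.469 cmH2O.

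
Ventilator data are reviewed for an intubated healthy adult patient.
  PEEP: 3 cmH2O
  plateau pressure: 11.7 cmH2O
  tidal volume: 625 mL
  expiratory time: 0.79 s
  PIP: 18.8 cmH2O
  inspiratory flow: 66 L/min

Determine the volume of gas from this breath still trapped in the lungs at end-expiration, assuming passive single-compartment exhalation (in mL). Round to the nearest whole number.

Flow: 66 L/min ÷ 60 = 1.1 L/s.
R = (PIP − Pplat)/V̇ = (18.8 − 11.7) / 1.1 = 7.1/1.1 = 6.455 cmH2O·s/L.
C = Vt/(Pplat − PEEP) = 625.0 / (11.7 − 3) = 625.0/8.7 = 71.839 mL/cmH2O.
τ = R × C = 6.455 × 0.07184 L/cmH2O = 0.4637 s.
Fraction remaining = e^(−Te/τ) = e^(−0.79/0.4637) = 0.182.
Trapped volume = 625.0 × 0.182 = 113.75 mL.

114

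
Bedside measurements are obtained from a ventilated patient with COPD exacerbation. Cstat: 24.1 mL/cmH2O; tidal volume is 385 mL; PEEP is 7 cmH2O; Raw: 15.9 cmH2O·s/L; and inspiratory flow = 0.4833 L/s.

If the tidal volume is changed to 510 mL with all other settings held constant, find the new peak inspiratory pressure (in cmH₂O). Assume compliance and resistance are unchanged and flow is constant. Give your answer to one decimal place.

35.8

PIP = Vt/C + R·V̇ + PEEP (constant-flow equation of motion).
Only the elastic term changes: ΔPIP = ΔVt / C = (510 − 385) / 24.1 = 5.187 cmH2O.
Original PIP = 385/24.1 + 15.9×0.4833 + 7 = 30.66 cmH2O; new PIP = 30.66 + (5.187) = 35.847 cmH2O.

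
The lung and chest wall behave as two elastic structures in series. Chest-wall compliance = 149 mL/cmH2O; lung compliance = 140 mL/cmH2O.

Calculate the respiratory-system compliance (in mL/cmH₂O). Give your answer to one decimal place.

72.2

Lung and chest wall are elastances in series: 1/Crs = 1/CL + 1/Ccw.
1/Crs = 1/140 + 1/149 = 0.01385.
Crs = 72.202 mL/cmH2O.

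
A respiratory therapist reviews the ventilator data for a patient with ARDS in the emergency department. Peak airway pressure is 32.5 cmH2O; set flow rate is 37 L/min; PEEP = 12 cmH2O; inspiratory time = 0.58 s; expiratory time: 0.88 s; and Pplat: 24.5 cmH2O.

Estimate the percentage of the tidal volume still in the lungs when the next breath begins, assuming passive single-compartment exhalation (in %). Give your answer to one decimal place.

Flow: 37 L/min ÷ 60 = 0.6167 L/s.
Vt = flow × Ti = 0.6167 L/s × 0.58 s × 1000 mL/L = 357.69 mL.
R = (PIP − Pplat)/V̇ = (32.5 − 24.5) / 0.6167 = 8.0/0.6167 = 12.972 cmH2O·s/L.
C = Vt/(Pplat − PEEP) = 357.69 / (24.5 − 12) = 357.69/12.5 = 28.615 mL/cmH2O.
τ = R × C = 12.972 × 0.02862 L/cmH2O = 0.3713 s.
Fraction remaining at end-expiration = e^(−Te/τ) = e^(−0.88/0.3713) = 0.09348 → 9.348%.

9.3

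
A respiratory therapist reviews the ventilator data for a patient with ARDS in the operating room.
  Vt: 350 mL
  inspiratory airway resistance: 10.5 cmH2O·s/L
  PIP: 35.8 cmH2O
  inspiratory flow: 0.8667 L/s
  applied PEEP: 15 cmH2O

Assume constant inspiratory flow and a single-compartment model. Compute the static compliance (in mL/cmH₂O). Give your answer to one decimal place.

29.9

Equation of motion (constant flow): PIP = Vt/C + R·V̇ + PEEP.
Vt/C = PIP − R·V̇ − PEEP = 35.8 − 10.5×0.8667 − 15 = 35.8 − 9.1 − 15 = 11.7 cmH2O.
C = Vt / 11.7 = 350 / 11.7 = 29.915 mL/cmH2O.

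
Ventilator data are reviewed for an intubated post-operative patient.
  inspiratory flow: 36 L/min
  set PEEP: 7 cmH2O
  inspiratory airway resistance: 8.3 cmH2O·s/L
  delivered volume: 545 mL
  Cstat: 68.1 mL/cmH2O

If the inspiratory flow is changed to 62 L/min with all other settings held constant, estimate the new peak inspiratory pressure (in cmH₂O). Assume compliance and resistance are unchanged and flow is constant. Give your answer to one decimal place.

23.6

Flow: 36 L/min ÷ 60 = 0.6 L/s.
New flow: 62 L/min ÷ 60 = 1.0333 L/s.
PIP = Vt/C + R·V̇ + PEEP (constant-flow equation of motion).
Only the resistive term changes: ΔPIP = R × ΔV̇ = 8.3 × (1.0333 − 0.6) = 8.3 × 0.4333 = 3.596 cmH2O.
Original PIP = 545/68.1 + 8.3×0.6 + 7 = 19.983 cmH2O; new PIP = 19.983 + (3.596) = 23.579 cmH2O.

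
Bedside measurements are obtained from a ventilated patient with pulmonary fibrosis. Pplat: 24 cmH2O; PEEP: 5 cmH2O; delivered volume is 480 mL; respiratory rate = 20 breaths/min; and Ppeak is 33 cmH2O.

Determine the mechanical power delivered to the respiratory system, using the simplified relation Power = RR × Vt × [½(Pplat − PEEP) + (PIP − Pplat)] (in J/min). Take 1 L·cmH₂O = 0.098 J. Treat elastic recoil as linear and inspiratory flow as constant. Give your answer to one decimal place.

17.4

Per-breath work = Vt × [½(Pplat−PEEP) + (PIP−Pplat)] = 0.480 × [0.5×19.0 + 9.0] = 0.480 × 18.5 = 8.88 L·cmH2O.
Power = 20 × 8.88 = 177.6 L·cmH2O/min.
× 0.098 J/(L·cmH2O) → 17.405 J/min.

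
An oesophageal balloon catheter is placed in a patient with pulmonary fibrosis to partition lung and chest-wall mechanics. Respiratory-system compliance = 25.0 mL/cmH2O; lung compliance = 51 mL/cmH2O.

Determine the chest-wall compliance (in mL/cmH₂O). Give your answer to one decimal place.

49.0

1/Ccw = 1/Crs − 1/CL.
1/Ccw = 1/25.0 − 1/51 = 0.02039.
Ccw = 49.044 mL/cmH2O.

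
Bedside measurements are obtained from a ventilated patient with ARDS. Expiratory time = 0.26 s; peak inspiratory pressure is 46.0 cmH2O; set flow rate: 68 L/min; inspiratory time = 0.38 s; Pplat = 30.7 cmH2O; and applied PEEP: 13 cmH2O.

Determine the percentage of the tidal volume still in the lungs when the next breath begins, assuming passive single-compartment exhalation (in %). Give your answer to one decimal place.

Flow: 68 L/min ÷ 60 = 1.1333 L/s.
Vt = flow × Ti = 1.1333 L/s × 0.38 s × 1000 mL/L = 430.65 mL.
R = (PIP − Pplat)/V̇ = (46.0 − 30.7) / 1.1333 = 15.3/1.1333 = 13.5 cmH2O·s/L.
C = Vt/(Pplat − PEEP) = 430.65 / (30.7 − 13) = 430.65/17.7 = 24.331 mL/cmH2O.
τ = R × C = 13.5 × 0.02433 L/cmH2O = 0.3285 s.
Fraction remaining at end-expiration = e^(−Te/τ) = e^(−0.26/0.3285) = 0.4532 → 45.32%.

45.3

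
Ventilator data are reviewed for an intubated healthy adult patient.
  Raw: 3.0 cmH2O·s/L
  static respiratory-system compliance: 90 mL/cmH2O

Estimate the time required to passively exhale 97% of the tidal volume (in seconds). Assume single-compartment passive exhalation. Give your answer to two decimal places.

τ = R × C = 3.0 × 90 mL/cmH2O = 3.0 × 0.090 L/cmH2O = 0.27 s.
Exhaled fraction f = 1 − e^(−t/τ) → t = −τ·ln(1 − f) = −0.27·ln(0.03) = 0.9468 s.

0.95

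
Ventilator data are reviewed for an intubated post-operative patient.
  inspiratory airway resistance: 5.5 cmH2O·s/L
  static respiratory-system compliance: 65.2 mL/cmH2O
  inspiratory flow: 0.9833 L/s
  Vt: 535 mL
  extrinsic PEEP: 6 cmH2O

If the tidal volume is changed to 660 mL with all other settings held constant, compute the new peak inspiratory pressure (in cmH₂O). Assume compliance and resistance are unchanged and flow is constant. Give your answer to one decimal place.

PIP = Vt/C + R·V̇ + PEEP (constant-flow equation of motion).
Only the elastic term changes: ΔPIP = ΔVt / C = (660 − 535) / 65.2 = 1.917 cmH2O.
Original PIP = 535/65.2 + 5.5×0.9833 + 6 = 19.614 cmH2O; new PIP = 19.614 + (1.917) = 21.531 cmH2O.

21.5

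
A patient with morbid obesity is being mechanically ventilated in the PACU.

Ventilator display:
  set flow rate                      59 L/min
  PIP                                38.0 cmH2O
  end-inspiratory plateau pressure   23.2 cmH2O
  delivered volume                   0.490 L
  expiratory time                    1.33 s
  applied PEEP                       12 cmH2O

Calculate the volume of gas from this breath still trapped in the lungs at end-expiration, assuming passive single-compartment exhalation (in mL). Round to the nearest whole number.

65

Flow: 59 L/min ÷ 60 = 0.9833 L/s.
R = (PIP − Pplat)/V̇ = (38.0 − 23.2) / 0.9833 = 14.8/0.9833 = 15.051 cmH2O·s/L.
C = Vt/(Pplat − PEEP) = 490.0 / (23.2 − 12) = 490.0/11.2 = 43.75 mL/cmH2O.
τ = R × C = 15.051 × 0.04375 L/cmH2O = 0.6585 s.
Fraction remaining = e^(−Te/τ) = e^(−1.33/0.6585) = 0.1327.
Trapped volume = 490.0 × 0.1327 = 65.023 mL.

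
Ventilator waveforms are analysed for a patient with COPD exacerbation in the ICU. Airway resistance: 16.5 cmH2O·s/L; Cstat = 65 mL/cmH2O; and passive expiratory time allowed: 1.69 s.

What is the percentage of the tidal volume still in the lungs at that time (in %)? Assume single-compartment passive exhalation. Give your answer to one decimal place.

20.7

τ = R × C = 16.5 × 65 mL/cmH2O = 16.5 × 0.065 L/cmH2O = 1.073 s.
Passive exhalation: V(t)/V₀ = e^(−t/τ) = e^(−1.69/1.073) = 0.207.
Fraction remaining = 0.207 → 20.7%.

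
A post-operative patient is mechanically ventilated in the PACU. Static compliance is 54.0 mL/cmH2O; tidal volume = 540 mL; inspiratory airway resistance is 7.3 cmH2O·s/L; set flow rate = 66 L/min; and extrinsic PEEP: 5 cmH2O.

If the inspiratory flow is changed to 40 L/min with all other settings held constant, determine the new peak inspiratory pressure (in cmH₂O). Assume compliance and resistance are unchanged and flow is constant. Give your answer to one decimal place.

19.9

Flow: 66 L/min ÷ 60 = 1.1 L/s.
New flow: 40 L/min ÷ 60 = 0.6667 L/s.
PIP = Vt/C + R·V̇ + PEEP (constant-flow equation of motion).
Only the resistive term changes: ΔPIP = R × ΔV̇ = 7.3 × (0.6667 − 1.1) = 7.3 × -0.4333 = -3.163 cmH2O.
Original PIP = 540/54.0 + 7.3×1.1 + 5 = 23.03 cmH2O; new PIP = 23.03 + (-3.163) = 19.867 cmH2O.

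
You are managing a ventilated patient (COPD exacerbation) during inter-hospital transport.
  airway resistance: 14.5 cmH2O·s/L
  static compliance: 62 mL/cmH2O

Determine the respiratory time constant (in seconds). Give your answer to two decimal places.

0.90

τ = R × C = 14.5 × 62 mL/cmH2O = 14.5 × 0.062 L/cmH2O = 0.899 s.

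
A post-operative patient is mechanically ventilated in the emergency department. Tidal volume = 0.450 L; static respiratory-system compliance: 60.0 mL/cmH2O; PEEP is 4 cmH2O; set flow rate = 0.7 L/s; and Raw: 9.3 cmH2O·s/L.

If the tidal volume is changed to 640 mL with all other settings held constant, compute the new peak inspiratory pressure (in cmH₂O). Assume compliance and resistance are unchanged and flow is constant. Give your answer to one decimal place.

21.2

PIP = Vt/C + R·V̇ + PEEP (constant-flow equation of motion).
Only the elastic term changes: ΔPIP = ΔVt / C = (640 − 450) / 60.0 = 3.167 cmH2O.
Original PIP = 450/60.0 + 9.3×0.7 + 4 = 18.01 cmH2O; new PIP = 18.01 + (3.167) = 21.177 cmH2O.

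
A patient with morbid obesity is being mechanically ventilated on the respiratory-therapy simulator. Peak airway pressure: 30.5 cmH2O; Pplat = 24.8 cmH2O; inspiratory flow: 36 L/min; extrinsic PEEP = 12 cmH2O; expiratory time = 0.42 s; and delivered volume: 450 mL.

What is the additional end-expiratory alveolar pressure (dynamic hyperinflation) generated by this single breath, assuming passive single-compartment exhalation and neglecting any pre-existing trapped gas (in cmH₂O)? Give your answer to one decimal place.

3.6

Flow: 36 L/min ÷ 60 = 0.6 L/s.
R = (PIP − Pplat)/V̇ = (30.5 − 24.8) / 0.6 = 5.7/0.6 = 9.5 cmH2O·s/L.
C = Vt/(Pplat − PEEP) = 450.0 / (24.8 − 12) = 450.0/12.8 = 35.156 mL/cmH2O.
τ = R × C = 9.5 × 0.03516 L/cmH2O = 0.334 s.
Fraction remaining = e^(−Te/τ) = e^(−0.42/0.334) = 0.2844; trapped volume = 450.0 × 0.2844 = 127.98 mL.
Additional alveolar pressure from trapping ≈ V_trapped / C = 127.98 / 35.156 = 3.64 cmH2O.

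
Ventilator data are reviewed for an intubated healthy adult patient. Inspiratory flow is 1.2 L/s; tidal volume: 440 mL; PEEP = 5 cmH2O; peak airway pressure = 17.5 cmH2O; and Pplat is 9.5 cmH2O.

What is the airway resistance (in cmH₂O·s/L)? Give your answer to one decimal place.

Raw = (PIP − Pplat) / flow = (17.5 − 9.5) / 1.2 = 8.0 / 1.2 = 6.667 cmH2O·s/L.

6.7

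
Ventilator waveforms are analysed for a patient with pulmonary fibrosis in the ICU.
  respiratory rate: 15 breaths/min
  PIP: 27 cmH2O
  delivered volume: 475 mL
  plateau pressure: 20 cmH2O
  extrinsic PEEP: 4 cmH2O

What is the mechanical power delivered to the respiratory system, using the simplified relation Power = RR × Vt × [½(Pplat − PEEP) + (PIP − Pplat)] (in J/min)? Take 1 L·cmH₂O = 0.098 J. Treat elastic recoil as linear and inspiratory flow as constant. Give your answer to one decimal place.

10.5

Per-breath work = Vt × [½(Pplat−PEEP) + (PIP−Pplat)] = 0.475 × [0.5×16.0 + 7.0] = 0.475 × 15.0 = 7.125 L·cmH2O.
Power = 15 × 7.125 = 106.88 L·cmH2O/min.
× 0.098 J/(L·cmH2O) → 10.474 J/min.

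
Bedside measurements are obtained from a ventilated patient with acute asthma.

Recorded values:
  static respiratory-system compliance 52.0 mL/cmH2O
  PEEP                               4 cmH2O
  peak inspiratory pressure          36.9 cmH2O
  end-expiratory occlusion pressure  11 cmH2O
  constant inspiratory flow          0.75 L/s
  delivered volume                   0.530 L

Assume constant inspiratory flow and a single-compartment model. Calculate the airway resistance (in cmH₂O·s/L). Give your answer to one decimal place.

Total PEEP = 11 cmH2O (set 4 + intrinsic 7); this is the baseline alveolar pressure.
Equation of motion (constant flow): PIP = Vt/C + R·V̇ + PEEP.
R·V̇ = PIP − Vt/C − PEEP = 36.9 − 530/52.0 − 11 = 36.9 − 10.192 − 11 = 15.708 cmH2O.
R = 15.708 / 0.75 = 20.944 cmH2O·s/L.

20.9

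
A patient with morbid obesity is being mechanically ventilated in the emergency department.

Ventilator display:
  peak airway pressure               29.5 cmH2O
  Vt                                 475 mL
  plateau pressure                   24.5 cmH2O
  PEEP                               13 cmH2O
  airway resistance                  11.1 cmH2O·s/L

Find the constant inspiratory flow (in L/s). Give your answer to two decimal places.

0.45

flow = (PIP − Pplat) / Raw = 5.0 / 11.1 = 0.4505 L/s.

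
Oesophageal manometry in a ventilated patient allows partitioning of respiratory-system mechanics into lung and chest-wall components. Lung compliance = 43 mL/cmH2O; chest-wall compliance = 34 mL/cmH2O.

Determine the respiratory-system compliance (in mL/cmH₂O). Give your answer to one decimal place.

Lung and chest wall are elastances in series: 1/Crs = 1/CL + 1/Ccw.
1/Crs = 1/43 + 1/34 = 0.05267.
Crs = 18.986 mL/cmH2O.

19.0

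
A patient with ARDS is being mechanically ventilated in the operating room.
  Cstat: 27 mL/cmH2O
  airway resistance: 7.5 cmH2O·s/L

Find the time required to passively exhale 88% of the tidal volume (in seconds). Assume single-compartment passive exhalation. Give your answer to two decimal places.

0.43

τ = R × C = 7.5 × 27 mL/cmH2O = 7.5 × 0.027 L/cmH2O = 0.2025 s.
Exhaled fraction f = 1 − e^(−t/τ) → t = −τ·ln(1 − f) = −0.2025·ln(0.12) = 0.4294 s.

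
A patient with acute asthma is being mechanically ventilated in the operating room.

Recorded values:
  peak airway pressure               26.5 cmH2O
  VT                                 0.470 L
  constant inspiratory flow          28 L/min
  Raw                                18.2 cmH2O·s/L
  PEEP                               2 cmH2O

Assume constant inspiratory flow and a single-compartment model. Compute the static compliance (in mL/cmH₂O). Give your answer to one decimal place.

29.4

Flow: 28 L/min ÷ 60 = 0.4667 L/s.
Equation of motion (constant flow): PIP = Vt/C + R·V̇ + PEEP.
Vt/C = PIP − R·V̇ − PEEP = 26.5 − 18.2×0.4667 − 2 = 26.5 − 8.494 − 2 = 16.006 cmH2O.
C = Vt / 16.006 = 470 / 16.006 = 29.364 mL/cmH2O.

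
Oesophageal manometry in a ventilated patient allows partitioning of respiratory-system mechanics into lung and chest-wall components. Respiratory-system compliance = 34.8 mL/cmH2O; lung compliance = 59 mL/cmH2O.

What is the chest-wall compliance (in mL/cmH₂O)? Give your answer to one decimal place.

1/Ccw = 1/Crs − 1/CL.
1/Ccw = 1/34.8 − 1/59 = 0.01179.
Ccw = 84.818 mL/cmH2O.

84.8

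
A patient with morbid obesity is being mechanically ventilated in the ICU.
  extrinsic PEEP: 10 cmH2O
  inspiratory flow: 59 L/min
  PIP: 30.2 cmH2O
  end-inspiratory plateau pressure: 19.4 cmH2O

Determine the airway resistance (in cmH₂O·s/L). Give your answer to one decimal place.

Flow: 59 L/min ÷ 60 = 0.9833 L/s.
Raw = (PIP − Pplat) / flow = (30.2 − 19.4) / 0.9833 = 10.8 / 0.9833 = 10.983 cmH2O·s/L.

11.0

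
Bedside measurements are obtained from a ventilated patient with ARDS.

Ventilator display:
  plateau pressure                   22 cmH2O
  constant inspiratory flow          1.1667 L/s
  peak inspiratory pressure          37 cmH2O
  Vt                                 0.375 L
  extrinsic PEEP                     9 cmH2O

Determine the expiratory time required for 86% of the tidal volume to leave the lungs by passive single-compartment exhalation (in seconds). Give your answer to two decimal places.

0.73

R = (PIP − Pplat)/V̇ = (37 − 22) / 1.1667 = 15.0/1.1667 = 12.857 cmH2O·s/L.
C = Vt/(Pplat − PEEP) = 375.0 / (22 − 9) = 375.0/13.0 = 28.846 mL/cmH2O.
τ = R × C = 12.857 × 0.02885 L/cmH2O = 0.3709 s.
t = −τ·ln(1 − 0.86) = −0.3709·ln(0.14) = 0.7292 s.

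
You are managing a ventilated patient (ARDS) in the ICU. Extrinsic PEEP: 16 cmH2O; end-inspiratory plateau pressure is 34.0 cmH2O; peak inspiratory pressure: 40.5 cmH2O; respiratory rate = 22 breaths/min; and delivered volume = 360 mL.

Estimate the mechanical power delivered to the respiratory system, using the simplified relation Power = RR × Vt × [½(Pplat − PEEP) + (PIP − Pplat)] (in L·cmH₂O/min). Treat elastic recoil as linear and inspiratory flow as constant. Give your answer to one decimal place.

122.8

Per-breath work = Vt × [½(Pplat−PEEP) + (PIP−Pplat)] = 0.360 × [0.5×18.0 + 6.5] = 0.360 × 15.5 = 5.58 L·cmH2O.
Power = 22 × 5.58 = 122.76 L·cmH2O/min.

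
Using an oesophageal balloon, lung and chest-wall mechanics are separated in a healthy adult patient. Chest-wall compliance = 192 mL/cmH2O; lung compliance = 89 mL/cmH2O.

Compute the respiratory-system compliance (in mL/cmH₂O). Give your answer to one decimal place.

60.8

Lung and chest wall are elastances in series: 1/Crs = 1/CL + 1/Ccw.
1/Crs = 1/89 + 1/192 = 0.01644.
Crs = 60.827 mL/cmH2O.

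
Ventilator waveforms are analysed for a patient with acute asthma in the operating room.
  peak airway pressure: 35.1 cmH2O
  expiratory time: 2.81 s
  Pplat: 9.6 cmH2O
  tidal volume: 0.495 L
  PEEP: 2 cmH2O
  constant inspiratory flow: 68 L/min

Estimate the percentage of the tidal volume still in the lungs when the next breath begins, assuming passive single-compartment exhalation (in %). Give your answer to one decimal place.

14.7

Flow: 68 L/min ÷ 60 = 1.1333 L/s.
R = (PIP − Pplat)/V̇ = (35.1 − 9.6) / 1.1333 = 25.5/1.1333 = 22.501 cmH2O·s/L.
C = Vt/(Pplat − PEEP) = 495.0 / (9.6 − 2) = 495.0/7.6 = 65.132 mL/cmH2O.
τ = R × C = 22.501 × 0.06513 L/cmH2O = 1.465 s.
Fraction remaining at end-expiration = e^(−Te/τ) = e^(−2.81/1.465) = 0.1469 → 14.69%.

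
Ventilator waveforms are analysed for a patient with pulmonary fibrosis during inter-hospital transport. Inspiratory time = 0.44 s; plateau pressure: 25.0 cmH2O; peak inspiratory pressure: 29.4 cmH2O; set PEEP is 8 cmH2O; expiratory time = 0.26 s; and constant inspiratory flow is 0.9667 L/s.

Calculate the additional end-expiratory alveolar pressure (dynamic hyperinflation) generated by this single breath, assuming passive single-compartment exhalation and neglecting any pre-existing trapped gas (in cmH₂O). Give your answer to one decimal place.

1.7

Vt = flow × Ti = 0.9667 L/s × 0.44 s × 1000 mL/L = 425.35 mL.
R = (PIP − Pplat)/V̇ = (29.4 − 25.0) / 0.9667 = 4.4/0.9667 = 4.552 cmH2O·s/L.
C = Vt/(Pplat − PEEP) = 425.35 / (25.0 − 8) = 425.35/17.0 = 25.021 mL/cmH2O.
τ = R × C = 4.552 × 0.02502 L/cmH2O = 0.1139 s.
Fraction remaining = e^(−Te/τ) = e^(−0.26/0.1139) = 0.102; trapped volume = 425.35 × 0.102 = 43.386 mL.
Additional alveolar pressure from trapping ≈ V_trapped / C = 43.386 / 25.021 = 1.734 cmH2O.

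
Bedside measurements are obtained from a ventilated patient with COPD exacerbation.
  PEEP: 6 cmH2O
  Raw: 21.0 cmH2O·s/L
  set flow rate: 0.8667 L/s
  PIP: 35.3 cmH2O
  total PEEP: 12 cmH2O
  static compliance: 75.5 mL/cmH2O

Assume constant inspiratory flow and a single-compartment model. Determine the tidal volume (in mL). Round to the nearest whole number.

385

Total PEEP = 12 cmH2O (set 6 + intrinsic 6); this is the baseline alveolar pressure.
Equation of motion (constant flow): PIP = Vt/C + R·V̇ + PEEP.
Vt/C = PIP − R·V̇ − PEEP = 35.3 − 18.201 − 12 = 5.099 cmH2O.
Vt = C × 5.099 = 75.5 × 5.099 = 384.97 mL.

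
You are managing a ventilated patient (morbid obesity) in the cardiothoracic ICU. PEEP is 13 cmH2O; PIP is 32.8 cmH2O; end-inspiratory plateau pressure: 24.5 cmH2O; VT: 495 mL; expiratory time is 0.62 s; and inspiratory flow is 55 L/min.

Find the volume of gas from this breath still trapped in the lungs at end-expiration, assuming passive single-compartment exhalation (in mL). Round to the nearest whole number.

Flow: 55 L/min ÷ 60 = 0.9167 L/s.
R = (PIP − Pplat)/V̇ = (32.8 − 24.5) / 0.9167 = 8.3/0.9167 = 9.054 cmH2O·s/L.
C = Vt/(Pplat − PEEP) = 495.0 / (24.5 − 13) = 495.0/11.5 = 43.043 mL/cmH2O.
τ = R × C = 9.054 × 0.04304 L/cmH2O = 0.3897 s.
Fraction remaining = e^(−Te/τ) = e^(−0.62/0.3897) = 0.2037.
Trapped volume = 495.0 × 0.2037 = 100.83 mL.

101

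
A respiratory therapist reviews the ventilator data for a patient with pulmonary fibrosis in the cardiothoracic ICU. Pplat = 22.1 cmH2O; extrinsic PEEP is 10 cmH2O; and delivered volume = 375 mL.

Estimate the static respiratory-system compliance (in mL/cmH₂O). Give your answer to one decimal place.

Cstat = Vt / (Pplat − PEEP) = 375 / (22.1 − 10) = 375 / 12.1 = 30.992 mL/cmH2O.

31.0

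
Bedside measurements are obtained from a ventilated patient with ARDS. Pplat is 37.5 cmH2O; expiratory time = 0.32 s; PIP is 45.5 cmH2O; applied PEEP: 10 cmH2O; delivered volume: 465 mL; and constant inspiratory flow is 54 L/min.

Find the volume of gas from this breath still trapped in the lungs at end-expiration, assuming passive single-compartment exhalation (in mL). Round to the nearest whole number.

Flow: 54 L/min ÷ 60 = 0.9 L/s.
R = (PIP − Pplat)/V̇ = (45.5 − 37.5) / 0.9 = 8.0/0.9 = 8.889 cmH2O·s/L.
C = Vt/(Pplat − PEEP) = 465.0 / (37.5 − 10) = 465.0/27.5 = 16.909 mL/cmH2O.
τ = R × C = 8.889 × 0.01691 L/cmH2O = 0.1503 s.
Fraction remaining = e^(−Te/τ) = e^(−0.32/0.1503) = 0.1189.
Trapped volume = 465.0 × 0.1189 = 55.289 mL.

55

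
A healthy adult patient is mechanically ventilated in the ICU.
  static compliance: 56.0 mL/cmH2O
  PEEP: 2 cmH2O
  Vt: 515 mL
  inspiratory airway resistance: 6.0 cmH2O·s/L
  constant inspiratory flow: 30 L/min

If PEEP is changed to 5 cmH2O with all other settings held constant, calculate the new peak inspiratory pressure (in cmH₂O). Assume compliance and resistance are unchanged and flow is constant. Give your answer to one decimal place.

17.2

Flow: 30 L/min ÷ 60 = 0.5 L/s.
PIP = Vt/C + R·V̇ + PEEP (constant-flow equation of motion).
Only the baseline term changes: ΔPIP = ΔPEEP = 5 − 2 = 3.0 cmH2O.
Original PIP = 515/56.0 + 6.0×0.5 + 2 = 14.196 cmH2O; new PIP = 14.196 + (3.0) = 17.196 cmH2O.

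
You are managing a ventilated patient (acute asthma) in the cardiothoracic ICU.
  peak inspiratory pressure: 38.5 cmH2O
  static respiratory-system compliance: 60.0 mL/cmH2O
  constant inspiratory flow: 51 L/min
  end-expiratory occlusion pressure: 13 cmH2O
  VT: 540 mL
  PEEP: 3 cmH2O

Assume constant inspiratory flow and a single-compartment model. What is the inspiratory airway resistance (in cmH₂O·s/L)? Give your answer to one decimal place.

Flow: 51 L/min ÷ 60 = 0.85 L/s.
Total PEEP = 13 cmH2O (set 3 + intrinsic 10); this is the baseline alveolar pressure.
Equation of motion (constant flow): PIP = Vt/C + R·V̇ + PEEP.
R·V̇ = PIP − Vt/C − PEEP = 38.5 − 540/60.0 − 13 = 38.5 − 9.0 − 13 = 16.5 cmH2O.
R = 16.5 / 0.85 = 19.412 cmH2O·s/L.

19.4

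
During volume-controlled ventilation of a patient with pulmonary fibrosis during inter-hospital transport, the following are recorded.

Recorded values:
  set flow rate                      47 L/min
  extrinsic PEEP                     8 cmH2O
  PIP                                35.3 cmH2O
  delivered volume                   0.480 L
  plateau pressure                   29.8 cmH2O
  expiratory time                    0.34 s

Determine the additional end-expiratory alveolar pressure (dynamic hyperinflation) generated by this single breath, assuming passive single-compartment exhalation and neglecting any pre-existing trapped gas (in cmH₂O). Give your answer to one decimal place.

Flow: 47 L/min ÷ 60 = 0.7833 L/s.
R = (PIP − Pplat)/V̇ = (35.3 − 29.8) / 0.7833 = 5.5/0.7833 = 7.022 cmH2O·s/L.
C = Vt/(Pplat − PEEP) = 480.0 / (29.8 − 8) = 480.0/21.8 = 22.018 mL/cmH2O.
τ = R × C = 7.022 × 0.02202 L/cmH2O = 0.1546 s.
Fraction remaining = e^(−Te/τ) = e^(−0.34/0.1546) = 0.1109; trapped volume = 480.0 × 0.1109 = 53.232 mL.
Additional alveolar pressure from trapping ≈ V_trapped / C = 53.232 / 22.018 = 2.418 cmH2O.

2.4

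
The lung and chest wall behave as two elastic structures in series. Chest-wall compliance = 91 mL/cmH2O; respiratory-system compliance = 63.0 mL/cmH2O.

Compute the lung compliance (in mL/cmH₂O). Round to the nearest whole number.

1/CL = 1/Crs − 1/Ccw.
1/CL = 1/63.0 − 1/91 = 0.004884.
CL = 204.75 mL/cmH2O.

205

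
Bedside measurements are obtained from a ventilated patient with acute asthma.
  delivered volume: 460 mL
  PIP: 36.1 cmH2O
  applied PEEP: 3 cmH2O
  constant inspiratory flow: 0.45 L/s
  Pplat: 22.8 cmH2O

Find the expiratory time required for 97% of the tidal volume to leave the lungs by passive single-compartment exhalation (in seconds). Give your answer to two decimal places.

R = (PIP − Pplat)/V̇ = (36.1 − 22.8) / 0.45 = 13.3/0.45 = 29.556 cmH2O·s/L.
C = Vt/(Pplat − PEEP) = 460.0 / (22.8 − 3) = 460.0/19.8 = 23.232 mL/cmH2O.
τ = R × C = 29.556 × 0.02323 L/cmH2O = 0.6866 s.
t = −τ·ln(1 − 0.97) = −0.6866·ln(0.03) = 2.408 s.

2.41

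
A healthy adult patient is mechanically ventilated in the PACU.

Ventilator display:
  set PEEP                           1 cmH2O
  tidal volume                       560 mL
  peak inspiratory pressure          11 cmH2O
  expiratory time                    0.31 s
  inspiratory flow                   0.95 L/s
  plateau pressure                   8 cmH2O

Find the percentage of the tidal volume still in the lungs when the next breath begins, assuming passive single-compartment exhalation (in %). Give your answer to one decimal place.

29.3

R = (PIP − Pplat)/V̇ = (11 − 8) / 0.95 = 3.0/0.95 = 3.158 cmH2O·s/L.
C = Vt/(Pplat − PEEP) = 560.0 / (8 − 1) = 560.0/7.0 = 80.0 mL/cmH2O.
τ = R × C = 3.158 × 0.08 L/cmH2O = 0.2526 s.
Fraction remaining at end-expiration = e^(−Te/τ) = e^(−0.31/0.2526) = 0.2931 → 29.31%.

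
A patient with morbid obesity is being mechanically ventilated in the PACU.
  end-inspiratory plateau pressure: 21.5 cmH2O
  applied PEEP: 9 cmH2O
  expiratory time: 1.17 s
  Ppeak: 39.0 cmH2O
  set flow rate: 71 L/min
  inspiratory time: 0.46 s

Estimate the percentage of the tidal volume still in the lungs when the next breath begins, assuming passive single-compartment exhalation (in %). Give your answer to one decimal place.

16.3

Flow: 71 L/min ÷ 60 = 1.1833 L/s.
Vt = flow × Ti = 1.1833 L/s × 0.46 s × 1000 mL/L = 544.32 mL.
R = (PIP − Pplat)/V̇ = (39.0 − 21.5) / 1.1833 = 17.5/1.1833 = 14.789 cmH2O·s/L.
C = Vt/(Pplat − PEEP) = 544.32 / (21.5 − 9) = 544.32/12.5 = 43.546 mL/cmH2O.
τ = R × C = 14.789 × 0.04355 L/cmH2O = 0.6441 s.
Fraction remaining at end-expiration = e^(−Te/τ) = e^(−1.17/0.6441) = 0.1626 → 16.26%.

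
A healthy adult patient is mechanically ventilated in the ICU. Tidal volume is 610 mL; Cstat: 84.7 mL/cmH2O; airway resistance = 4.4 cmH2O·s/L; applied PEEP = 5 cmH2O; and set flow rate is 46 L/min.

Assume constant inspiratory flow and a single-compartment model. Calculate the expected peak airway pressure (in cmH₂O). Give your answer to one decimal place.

Flow: 46 L/min ÷ 60 = 0.7667 L/s.
Equation of motion (constant flow): PIP = Vt/C + R·V̇ + PEEP.
PIP = 610/84.7 + 4.4×0.7667 + 5 = 7.202 + 3.373 + 5 = 15.575 cmH2O.

15.6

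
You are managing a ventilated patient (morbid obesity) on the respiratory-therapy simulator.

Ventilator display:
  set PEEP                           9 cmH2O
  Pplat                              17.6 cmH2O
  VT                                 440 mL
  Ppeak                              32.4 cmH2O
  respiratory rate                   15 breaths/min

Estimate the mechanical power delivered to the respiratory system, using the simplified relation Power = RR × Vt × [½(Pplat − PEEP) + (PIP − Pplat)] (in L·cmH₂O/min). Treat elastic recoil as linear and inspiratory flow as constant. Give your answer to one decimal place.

Per-breath work = Vt × [½(Pplat−PEEP) + (PIP−Pplat)] = 0.440 × [0.5×8.6 + 14.8] = 0.440 × 19.1 = 8.404 L·cmH2O.
Power = 15 × 8.404 = 126.06 L·cmH2O/min.

126.1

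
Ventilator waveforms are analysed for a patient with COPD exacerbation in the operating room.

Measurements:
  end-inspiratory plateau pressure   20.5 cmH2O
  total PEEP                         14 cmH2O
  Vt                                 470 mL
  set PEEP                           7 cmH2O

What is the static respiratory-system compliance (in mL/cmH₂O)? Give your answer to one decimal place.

72.3

End-expiratory occlusion gives total PEEP = 14 cmH2O (intrinsic PEEP = 14 − 7 = 7). Use total PEEP for the elastic gradient.
Cstat = Vt / (Pplat − PEEPtotal) = 470 / (20.5 − 14) = 470 / 6.5 = 72.308 mL/cmH2O.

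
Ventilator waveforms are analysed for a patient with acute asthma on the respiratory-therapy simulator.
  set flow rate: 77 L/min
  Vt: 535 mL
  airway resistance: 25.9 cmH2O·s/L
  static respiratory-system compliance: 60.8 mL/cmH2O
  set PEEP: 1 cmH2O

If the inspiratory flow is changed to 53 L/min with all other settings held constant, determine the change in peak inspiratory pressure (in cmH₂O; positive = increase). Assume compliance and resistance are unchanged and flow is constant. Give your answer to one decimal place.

-10.4

Flow: 77 L/min ÷ 60 = 1.2833 L/s.
New flow: 53 L/min ÷ 60 = 0.8833 L/s.
PIP = Vt/C + R·V̇ + PEEP (constant-flow equation of motion).
Only the resistive term changes: ΔPIP = R × ΔV̇ = 25.9 × (0.8833 − 1.2833) = 25.9 × -0.4 = -10.36 cmH2O.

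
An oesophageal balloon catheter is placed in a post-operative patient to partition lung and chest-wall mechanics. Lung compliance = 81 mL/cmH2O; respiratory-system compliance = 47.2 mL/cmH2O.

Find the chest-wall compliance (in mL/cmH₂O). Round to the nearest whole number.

113

1/Ccw = 1/Crs − 1/CL.
1/Ccw = 1/47.2 − 1/81 = 0.008841.
Ccw = 113.11 mL/cmH2O.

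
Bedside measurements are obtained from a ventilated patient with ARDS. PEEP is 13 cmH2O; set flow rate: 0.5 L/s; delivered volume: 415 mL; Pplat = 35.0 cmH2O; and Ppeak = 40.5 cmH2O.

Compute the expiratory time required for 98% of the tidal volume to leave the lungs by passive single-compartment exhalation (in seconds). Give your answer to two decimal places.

0.81

R = (PIP − Pplat)/V̇ = (40.5 − 35.0) / 0.5 = 5.5/0.5 = 11.0 cmH2O·s/L.
C = Vt/(Pplat − PEEP) = 415.0 / (35.0 − 13) = 415.0/22.0 = 18.864 mL/cmH2O.
τ = R × C = 11.0 × 0.01886 L/cmH2O = 0.2075 s.
t = −τ·ln(1 − 0.98) = −0.2075·ln(0.02) = 0.8117 s.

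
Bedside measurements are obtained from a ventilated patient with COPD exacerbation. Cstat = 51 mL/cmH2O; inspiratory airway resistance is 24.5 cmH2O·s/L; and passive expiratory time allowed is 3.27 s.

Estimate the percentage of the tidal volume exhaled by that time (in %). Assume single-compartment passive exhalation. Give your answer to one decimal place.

92.7

τ = R × C = 24.5 × 51 mL/cmH2O = 24.5 × 0.051 L/cmH2O = 1.25 s.
Passive exhalation: V(t)/V₀ = e^(−t/τ) = e^(−3.27/1.25) = 0.07309.
Fraction exhaled = 1 − 0.07309 = 0.9269 → 92.69%.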